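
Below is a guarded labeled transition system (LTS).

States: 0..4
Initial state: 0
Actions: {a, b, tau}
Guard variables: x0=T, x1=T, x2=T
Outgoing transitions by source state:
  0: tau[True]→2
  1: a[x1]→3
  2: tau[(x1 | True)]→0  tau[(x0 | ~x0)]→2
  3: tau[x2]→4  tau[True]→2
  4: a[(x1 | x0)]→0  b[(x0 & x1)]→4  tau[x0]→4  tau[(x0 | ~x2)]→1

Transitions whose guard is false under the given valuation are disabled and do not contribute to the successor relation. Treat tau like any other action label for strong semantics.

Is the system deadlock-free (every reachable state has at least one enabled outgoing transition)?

Answer: DEADLOCK-FREE

Analysis:
Reach set: {0,2}
  0: tau→2  [1 out]
  2: tau→0  tau→2  [2 out]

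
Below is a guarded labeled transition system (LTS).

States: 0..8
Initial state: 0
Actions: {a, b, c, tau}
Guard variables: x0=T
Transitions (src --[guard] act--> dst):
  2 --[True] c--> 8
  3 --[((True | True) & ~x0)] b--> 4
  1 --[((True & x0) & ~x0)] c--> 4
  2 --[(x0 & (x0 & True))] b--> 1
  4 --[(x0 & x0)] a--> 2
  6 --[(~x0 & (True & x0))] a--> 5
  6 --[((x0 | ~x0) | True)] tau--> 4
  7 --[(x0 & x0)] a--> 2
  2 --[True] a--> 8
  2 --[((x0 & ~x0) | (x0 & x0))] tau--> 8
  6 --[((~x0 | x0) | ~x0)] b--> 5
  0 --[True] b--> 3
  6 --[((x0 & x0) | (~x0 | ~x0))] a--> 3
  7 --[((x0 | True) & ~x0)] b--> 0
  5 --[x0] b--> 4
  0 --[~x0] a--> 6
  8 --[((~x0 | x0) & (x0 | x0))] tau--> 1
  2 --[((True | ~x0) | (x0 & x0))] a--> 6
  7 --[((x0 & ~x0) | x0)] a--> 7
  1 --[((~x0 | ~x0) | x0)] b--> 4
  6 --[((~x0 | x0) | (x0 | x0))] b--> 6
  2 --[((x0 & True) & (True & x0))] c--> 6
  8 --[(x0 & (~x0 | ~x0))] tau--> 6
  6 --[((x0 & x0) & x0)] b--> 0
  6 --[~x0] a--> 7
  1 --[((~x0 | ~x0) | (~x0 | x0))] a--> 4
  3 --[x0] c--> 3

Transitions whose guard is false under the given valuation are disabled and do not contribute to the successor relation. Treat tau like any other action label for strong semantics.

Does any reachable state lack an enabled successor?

R = {0,3}
  0: b→3  [deg 1]
  3: c→3  [deg 1]

Answer: DEADLOCK-FREE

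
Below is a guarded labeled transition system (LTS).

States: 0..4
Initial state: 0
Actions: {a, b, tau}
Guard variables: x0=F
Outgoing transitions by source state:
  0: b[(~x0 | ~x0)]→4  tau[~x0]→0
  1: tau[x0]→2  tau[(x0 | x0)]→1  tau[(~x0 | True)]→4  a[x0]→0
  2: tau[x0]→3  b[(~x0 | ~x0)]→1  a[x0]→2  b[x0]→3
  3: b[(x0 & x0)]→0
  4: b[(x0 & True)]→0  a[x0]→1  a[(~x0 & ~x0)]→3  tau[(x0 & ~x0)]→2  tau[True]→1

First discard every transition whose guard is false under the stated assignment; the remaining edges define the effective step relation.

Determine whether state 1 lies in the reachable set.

Answer: REACHABLE

Analysis:
Guard filter leaves 6 enabled edge(s).
Layer 0: {0}
Layer 1: {4}  cumulative {0,4}
Layer 2: {1,3}  cumulative {0,1,3,4}
Reach set: {0,1,3,4}
Path to 1: b·tau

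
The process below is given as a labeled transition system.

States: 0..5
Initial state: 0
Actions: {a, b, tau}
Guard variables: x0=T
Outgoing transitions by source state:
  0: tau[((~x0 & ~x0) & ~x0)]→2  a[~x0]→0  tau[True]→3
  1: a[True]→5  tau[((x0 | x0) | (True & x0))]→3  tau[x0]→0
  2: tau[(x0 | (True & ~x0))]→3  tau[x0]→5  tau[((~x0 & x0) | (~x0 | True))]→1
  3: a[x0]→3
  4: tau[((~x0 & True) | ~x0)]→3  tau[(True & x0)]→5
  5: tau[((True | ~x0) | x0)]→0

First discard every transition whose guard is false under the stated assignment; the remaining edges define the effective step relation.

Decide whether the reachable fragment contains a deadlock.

Reach set: {0,3}
  0: tau→3  [deg 1]
  3: a→3  [deg 1]

Answer: DEADLOCK-FREE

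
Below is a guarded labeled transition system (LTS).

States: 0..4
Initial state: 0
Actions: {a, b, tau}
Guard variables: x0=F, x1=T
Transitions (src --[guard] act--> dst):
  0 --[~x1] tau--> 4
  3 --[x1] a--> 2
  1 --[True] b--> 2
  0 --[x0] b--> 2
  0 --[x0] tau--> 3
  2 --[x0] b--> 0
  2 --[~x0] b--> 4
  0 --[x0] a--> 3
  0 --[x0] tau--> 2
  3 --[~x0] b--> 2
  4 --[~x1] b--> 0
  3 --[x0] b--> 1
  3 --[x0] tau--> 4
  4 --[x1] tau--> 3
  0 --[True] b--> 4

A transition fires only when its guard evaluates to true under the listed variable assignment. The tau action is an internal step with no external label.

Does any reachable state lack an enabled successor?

Reachable = {0,2,3,4}
  0: b→4  [1 out]
  2: b→4  [1 out]
  3: a→2  b→2  [2 out]
  4: tau→3  [1 out]

Answer: DEADLOCK-FREE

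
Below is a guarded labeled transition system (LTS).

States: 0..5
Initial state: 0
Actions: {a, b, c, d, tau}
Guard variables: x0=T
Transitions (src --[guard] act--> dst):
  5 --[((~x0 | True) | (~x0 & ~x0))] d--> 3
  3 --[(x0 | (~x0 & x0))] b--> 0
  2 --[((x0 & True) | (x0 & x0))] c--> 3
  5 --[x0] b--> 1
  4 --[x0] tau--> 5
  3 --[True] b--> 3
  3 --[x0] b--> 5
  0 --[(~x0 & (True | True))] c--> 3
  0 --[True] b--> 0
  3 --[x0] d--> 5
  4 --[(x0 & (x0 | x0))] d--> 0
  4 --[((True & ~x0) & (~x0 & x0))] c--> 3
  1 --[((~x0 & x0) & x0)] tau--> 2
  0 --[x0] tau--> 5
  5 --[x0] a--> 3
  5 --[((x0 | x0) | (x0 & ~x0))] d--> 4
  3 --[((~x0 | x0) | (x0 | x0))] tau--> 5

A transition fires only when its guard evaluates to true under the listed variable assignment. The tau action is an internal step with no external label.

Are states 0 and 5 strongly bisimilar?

Bisimulation quotient by refinement:
  round 0: {{0,1,2,3,4,5}}
  round 1: {{0},{1},{2},{3},{4},{5}}
6 equivalence class(es) (converged in 2)
0∈{0}, 5∈{5}

Answer: NOT BISIMILAR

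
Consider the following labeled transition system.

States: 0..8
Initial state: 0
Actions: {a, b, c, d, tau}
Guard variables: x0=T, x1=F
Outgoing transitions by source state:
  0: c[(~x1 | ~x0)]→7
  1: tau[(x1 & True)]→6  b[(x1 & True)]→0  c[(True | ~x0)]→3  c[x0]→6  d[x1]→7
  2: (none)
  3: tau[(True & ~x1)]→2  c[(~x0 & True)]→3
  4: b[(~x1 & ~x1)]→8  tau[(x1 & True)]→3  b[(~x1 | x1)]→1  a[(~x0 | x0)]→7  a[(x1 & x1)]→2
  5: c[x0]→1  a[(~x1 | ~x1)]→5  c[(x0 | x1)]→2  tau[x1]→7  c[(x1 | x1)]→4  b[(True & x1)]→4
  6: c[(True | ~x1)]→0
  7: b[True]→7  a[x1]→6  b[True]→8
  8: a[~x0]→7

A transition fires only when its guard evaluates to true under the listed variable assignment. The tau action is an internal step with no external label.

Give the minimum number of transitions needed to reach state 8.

Answer: 2

Trace:
BFS to 8:
  L0 = {0}
  L1 = {7}
  L2 = {8}
depth(8)=2, e.g. c·b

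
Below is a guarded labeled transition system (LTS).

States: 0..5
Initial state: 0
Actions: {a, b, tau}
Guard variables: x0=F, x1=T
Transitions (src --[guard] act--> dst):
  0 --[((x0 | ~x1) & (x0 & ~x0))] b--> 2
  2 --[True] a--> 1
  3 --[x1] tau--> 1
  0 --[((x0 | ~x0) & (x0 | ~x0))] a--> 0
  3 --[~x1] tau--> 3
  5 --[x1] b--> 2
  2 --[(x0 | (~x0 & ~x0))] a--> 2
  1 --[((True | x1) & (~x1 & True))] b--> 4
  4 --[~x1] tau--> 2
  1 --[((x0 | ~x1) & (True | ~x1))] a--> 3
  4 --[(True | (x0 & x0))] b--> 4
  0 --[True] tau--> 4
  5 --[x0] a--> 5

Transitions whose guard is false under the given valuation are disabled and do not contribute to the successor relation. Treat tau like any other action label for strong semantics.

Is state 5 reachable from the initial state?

7 transition(s) survive guard evaluation.
L0 = {0}
L1 = {4}  cumulative {0,4}
Reach set: {0,4}

Answer: UNREACHABLE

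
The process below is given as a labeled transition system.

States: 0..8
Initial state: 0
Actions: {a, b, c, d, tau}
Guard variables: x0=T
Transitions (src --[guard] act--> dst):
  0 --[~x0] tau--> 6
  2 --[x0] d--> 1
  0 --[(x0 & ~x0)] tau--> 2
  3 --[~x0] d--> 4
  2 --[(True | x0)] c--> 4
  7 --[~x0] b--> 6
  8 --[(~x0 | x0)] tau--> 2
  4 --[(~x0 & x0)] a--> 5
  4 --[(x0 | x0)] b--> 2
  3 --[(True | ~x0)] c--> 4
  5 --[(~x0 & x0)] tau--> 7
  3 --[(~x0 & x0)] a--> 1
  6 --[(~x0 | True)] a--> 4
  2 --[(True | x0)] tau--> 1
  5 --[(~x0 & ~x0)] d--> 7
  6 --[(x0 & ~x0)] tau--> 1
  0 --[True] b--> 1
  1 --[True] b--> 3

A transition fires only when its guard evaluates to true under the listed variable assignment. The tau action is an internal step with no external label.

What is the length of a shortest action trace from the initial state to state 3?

Breadth-first toward 3:
  L0 = {0}
  L1 = {1}
  L2 = {3}
depth(3)=2, e.g. b·b

Answer: 2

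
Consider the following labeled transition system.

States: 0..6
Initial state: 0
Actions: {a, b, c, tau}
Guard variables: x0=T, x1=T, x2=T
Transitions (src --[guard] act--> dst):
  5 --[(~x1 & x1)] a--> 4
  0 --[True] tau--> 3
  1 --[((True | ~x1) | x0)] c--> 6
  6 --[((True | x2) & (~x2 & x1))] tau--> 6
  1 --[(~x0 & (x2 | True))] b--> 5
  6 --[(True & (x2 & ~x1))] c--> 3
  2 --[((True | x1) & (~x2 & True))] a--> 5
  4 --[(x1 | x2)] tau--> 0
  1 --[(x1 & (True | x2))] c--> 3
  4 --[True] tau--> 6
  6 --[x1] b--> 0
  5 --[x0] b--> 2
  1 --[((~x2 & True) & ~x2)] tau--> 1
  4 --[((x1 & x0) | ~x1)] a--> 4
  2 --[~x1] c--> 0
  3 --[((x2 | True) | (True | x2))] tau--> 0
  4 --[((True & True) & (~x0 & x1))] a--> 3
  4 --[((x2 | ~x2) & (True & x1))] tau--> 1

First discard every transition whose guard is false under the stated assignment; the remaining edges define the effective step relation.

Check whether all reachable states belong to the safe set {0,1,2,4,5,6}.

Answer: INVARIANT VIOLATED at state 3

Working:
Allowed set {0,1,2,4,5,6}
Reach set: {0,3}
  0: safe
  3: outside
counterexample path to 3: tau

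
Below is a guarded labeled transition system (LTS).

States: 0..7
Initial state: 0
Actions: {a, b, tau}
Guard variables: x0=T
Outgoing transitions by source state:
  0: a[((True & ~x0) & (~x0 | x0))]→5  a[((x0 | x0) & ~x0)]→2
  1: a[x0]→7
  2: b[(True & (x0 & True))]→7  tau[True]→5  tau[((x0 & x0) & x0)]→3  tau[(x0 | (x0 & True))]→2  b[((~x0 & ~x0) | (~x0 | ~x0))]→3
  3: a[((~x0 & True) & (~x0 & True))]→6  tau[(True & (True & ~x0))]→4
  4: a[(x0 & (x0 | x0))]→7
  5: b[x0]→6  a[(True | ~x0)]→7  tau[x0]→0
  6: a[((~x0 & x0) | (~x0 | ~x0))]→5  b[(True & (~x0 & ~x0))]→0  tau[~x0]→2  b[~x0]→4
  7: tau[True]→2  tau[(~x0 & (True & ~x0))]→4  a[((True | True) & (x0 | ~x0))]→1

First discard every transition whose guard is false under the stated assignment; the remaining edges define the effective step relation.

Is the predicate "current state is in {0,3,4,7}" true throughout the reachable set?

Inv-set: {0,3,4,7}
R = {0}
  0: ok

Answer: INVARIANT HOLDS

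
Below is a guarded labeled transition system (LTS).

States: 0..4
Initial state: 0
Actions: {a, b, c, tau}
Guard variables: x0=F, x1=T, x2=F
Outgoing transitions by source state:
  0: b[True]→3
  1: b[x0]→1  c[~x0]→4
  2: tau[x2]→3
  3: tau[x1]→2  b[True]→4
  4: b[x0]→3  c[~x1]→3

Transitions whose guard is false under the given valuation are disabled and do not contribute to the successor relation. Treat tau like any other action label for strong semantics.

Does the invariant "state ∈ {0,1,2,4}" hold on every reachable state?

Inv-set: {0,1,2,4}
Reach set: {0,2,3,4}
  0: safe
  2: safe
  3: ✗ unsafe
  4: safe
witness against invariant: b → 3

Answer: INVARIANT VIOLATED at state 3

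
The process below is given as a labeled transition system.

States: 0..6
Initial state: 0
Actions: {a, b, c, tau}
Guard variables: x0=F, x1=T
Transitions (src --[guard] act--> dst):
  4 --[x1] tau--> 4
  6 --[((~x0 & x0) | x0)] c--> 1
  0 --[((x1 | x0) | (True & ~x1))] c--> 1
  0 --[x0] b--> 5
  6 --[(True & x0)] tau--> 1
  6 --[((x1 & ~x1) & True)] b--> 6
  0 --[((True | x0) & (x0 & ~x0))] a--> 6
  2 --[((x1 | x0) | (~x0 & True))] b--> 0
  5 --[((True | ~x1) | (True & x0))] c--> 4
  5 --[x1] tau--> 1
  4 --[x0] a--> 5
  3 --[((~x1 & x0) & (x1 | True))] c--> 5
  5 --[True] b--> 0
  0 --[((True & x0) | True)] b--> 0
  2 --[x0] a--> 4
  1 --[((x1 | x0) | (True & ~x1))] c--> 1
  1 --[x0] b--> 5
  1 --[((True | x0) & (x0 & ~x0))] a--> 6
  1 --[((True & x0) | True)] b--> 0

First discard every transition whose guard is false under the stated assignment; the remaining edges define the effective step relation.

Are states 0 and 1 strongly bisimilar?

Answer: BISIMILAR

Analysis:
Compute ~ classes (split until stable):
  P[0] = {{0,1,2,3,4,5,6}}
  P[1] = {{0,1},{2},{3,6},{4},{5}}
stable after 2 split(s): 5 block(s)
class of 0: {0,1}; class of 1: {0,1}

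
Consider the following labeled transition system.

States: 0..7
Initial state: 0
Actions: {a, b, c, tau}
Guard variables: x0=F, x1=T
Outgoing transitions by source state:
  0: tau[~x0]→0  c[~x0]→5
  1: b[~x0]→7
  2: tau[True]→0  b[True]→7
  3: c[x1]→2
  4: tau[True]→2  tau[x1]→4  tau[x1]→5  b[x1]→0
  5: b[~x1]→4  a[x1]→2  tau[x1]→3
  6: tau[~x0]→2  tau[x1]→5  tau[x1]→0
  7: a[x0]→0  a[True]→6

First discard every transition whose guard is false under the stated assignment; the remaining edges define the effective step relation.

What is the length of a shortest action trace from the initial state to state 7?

Answer: 3

Working:
Layered search for 7:
  depth 0: {0}
  depth 1: {5}
  depth 2: {2,3}
  depth 3: {7}
7 enters at depth 3; path c·a·b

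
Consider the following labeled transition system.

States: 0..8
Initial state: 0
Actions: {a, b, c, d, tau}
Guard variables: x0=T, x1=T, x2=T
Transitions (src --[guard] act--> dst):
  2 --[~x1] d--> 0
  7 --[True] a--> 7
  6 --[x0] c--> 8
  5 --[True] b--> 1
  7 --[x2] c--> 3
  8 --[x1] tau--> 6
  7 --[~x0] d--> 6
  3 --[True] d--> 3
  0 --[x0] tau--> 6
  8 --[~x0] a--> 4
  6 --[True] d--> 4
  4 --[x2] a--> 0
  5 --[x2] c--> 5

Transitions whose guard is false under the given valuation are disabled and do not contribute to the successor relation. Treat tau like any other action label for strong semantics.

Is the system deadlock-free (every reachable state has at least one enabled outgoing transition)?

Reach set: {0,4,6,8}
  0: tau→6  [1 out]
  4: a→0  [1 out]
  6: c→8  d→4  [2 out]
  8: tau→6  [1 out]

Answer: DEADLOCK-FREE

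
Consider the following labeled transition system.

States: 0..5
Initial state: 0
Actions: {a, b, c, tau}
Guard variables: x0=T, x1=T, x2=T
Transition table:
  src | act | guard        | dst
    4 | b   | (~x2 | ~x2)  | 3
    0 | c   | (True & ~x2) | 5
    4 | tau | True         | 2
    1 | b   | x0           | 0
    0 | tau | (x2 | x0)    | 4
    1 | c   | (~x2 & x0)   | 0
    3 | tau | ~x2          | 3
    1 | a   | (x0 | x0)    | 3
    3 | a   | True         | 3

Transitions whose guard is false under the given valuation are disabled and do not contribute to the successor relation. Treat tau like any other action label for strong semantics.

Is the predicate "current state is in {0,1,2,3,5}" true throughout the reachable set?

Answer: INVARIANT VIOLATED at state 4

Trace:
Inv-set: {0,1,2,3,5}
R = {0,2,4}
  0: ✓
  2: ✓
  4: ✗ unsafe
counterexample path to 4: tau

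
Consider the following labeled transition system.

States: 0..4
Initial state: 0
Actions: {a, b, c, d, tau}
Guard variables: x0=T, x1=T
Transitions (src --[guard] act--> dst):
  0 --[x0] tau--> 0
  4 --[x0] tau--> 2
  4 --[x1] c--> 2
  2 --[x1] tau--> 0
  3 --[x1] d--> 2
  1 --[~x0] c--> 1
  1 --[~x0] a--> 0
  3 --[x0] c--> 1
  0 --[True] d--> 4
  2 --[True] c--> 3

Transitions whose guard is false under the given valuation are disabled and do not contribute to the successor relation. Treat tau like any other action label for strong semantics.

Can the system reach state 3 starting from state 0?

After dropping false guards: 8 live edges.
L0 = {0}
L1 = {4}  cumulative {0,4}
L2 = {2}  cumulative {0,2,4}
L3 = {3}  cumulative {0,2,3,4}
L4 = {1}  cumulative {0,1,2,3,4}
Reach set: {0,1,2,3,4}
witness 3: d·tau·c

Answer: REACHABLE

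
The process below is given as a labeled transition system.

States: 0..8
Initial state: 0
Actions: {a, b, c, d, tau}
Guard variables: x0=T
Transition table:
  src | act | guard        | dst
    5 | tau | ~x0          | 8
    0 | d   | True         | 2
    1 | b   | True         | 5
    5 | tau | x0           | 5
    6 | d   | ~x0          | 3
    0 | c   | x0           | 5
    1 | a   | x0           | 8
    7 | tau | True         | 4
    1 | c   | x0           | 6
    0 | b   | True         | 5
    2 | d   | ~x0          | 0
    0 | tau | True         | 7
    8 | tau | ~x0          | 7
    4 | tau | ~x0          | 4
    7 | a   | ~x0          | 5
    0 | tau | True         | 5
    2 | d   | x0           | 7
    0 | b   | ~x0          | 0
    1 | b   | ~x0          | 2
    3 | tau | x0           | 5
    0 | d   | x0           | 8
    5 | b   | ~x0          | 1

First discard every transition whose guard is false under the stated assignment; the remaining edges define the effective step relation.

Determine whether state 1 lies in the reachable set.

13 transition(s) survive guard evaluation.
L0 = {0}
L1 = {2,5,7,8}  total {0,2,5,7,8}
L2 = {4}  total {0,2,4,5,7,8}
Reachable = {0,2,4,5,7,8}

Answer: UNREACHABLE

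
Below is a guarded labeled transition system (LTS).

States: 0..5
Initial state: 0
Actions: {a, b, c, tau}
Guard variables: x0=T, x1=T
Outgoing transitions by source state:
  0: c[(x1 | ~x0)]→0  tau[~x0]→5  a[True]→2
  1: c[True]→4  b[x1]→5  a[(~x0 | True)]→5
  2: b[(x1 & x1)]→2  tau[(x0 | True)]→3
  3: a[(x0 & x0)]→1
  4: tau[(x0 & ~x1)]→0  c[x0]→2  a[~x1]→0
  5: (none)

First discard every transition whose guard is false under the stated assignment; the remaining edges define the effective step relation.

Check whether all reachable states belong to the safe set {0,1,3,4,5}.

Safe = {0,1,3,4,5}
Reachable = {0,1,2,3,4,5}
  0: ok
  1: ok
  2: VIOLATES
  3: ok
  4: ok
  5: ok
witness against invariant: a → 2

Answer: INVARIANT VIOLATED at state 2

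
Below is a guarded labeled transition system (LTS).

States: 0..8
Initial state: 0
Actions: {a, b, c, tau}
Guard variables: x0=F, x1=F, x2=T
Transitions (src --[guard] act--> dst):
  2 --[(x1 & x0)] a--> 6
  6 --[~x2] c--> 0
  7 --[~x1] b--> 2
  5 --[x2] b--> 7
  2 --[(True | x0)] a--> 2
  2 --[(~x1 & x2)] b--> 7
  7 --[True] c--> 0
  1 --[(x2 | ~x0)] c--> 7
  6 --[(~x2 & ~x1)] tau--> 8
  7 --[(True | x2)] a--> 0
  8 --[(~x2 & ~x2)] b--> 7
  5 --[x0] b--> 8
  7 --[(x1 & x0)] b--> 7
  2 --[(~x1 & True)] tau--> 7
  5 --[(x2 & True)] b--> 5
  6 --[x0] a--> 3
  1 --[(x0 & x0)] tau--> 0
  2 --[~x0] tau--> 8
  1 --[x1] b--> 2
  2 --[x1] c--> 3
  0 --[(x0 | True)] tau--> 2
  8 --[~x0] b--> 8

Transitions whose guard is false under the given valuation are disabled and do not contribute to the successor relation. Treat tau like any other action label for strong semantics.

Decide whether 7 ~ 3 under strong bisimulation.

Answer: NOT BISIMILAR

Working:
Refine partition for ~:
  P[0] = {{0,1,2,3,4,5,6,7,8}}
  P[1] = {{0},{1},{2},{3,4,6},{5,8},{7}}
  P[2] = {{0},{1},{2},{3,4,6},{5},{7},{8}}
Fixed point at round 3; 7 class(es).
class of 7: {7}; class of 3: {3,4,6}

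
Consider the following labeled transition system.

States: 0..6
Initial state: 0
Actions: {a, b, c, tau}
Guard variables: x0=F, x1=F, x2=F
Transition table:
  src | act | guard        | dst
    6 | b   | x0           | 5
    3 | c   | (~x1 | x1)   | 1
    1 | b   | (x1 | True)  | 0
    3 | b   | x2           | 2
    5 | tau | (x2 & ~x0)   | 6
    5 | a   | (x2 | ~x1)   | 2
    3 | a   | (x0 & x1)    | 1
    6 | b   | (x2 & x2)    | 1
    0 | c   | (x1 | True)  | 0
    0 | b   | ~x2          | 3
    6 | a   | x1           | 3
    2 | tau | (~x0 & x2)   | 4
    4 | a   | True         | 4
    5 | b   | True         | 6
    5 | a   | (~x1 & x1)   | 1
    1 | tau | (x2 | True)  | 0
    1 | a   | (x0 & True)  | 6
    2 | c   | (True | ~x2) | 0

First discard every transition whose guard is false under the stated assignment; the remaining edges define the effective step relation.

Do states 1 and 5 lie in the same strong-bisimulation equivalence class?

Bisimulation quotient by refinement:
  P[0] = {{0,1,2,3,4,5,6}}
  P[1] = {{0},{1},{2,3},{4},{5},{6}}
  P[2] = {{0},{1},{2},{3},{4},{5},{6}}
7 equivalence class(es) (converged in 3)
class of 1: {1}; class of 5: {5}

Answer: NOT BISIMILAR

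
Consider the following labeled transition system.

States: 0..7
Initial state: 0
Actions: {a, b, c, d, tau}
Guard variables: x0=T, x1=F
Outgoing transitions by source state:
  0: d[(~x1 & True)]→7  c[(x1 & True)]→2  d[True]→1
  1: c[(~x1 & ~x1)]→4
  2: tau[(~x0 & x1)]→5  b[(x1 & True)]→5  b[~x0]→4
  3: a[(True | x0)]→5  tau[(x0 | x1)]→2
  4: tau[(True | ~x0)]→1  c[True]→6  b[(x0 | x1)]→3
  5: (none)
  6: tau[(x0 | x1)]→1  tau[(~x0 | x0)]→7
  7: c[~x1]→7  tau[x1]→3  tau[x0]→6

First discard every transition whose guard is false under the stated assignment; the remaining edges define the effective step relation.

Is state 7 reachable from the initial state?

Answer: REACHABLE

Analysis:
12 transition(s) survive guard evaluation.
L0 = {0}
L1 = {1,7}  total {0,1,7}
L2 = {4,6}  total {0,1,4,6,7}
L3 = {3}  total {0,1,3,4,6,7}
L4 = {2,5}  total {0,1,2,3,4,5,6,7}
Reachable = {0,1,2,3,4,5,6,7}
trace reaching 7: d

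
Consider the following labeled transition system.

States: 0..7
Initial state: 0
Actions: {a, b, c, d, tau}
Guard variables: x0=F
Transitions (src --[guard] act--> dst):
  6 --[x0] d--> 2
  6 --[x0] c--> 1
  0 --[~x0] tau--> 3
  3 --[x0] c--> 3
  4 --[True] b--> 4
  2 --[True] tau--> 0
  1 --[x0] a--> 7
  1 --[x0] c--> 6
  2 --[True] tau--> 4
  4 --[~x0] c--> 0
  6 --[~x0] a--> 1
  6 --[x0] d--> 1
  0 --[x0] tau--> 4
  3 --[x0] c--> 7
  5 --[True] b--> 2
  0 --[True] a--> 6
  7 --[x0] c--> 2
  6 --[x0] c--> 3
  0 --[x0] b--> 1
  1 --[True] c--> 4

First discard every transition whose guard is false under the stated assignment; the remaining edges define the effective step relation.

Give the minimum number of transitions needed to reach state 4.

Breadth-first toward 4:
  depth 0: {0}
  depth 1: {3,6}
  depth 2: {1}
  depth 3: {4}
first hit 4 at d=3 via a·a·c

Answer: 3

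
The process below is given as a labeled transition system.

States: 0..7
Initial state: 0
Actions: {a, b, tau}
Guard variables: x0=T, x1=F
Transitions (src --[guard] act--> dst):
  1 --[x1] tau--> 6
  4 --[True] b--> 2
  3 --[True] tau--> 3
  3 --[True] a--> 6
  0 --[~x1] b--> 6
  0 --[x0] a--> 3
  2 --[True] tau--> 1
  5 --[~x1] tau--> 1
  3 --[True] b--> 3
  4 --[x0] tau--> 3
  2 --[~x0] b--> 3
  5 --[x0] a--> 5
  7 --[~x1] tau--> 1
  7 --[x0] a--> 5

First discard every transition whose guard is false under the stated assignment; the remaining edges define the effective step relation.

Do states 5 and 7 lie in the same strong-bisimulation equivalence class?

Compute ~ classes (split until stable):
  P[0] = {{0,1,2,3,4,5,6,7}}
  P[1] = {{0},{1,6},{2},{3},{4},{5,7}}
6 equivalence class(es) (converged in 2)
5∈{5,7}, 7∈{5,7}

Answer: BISIMILAR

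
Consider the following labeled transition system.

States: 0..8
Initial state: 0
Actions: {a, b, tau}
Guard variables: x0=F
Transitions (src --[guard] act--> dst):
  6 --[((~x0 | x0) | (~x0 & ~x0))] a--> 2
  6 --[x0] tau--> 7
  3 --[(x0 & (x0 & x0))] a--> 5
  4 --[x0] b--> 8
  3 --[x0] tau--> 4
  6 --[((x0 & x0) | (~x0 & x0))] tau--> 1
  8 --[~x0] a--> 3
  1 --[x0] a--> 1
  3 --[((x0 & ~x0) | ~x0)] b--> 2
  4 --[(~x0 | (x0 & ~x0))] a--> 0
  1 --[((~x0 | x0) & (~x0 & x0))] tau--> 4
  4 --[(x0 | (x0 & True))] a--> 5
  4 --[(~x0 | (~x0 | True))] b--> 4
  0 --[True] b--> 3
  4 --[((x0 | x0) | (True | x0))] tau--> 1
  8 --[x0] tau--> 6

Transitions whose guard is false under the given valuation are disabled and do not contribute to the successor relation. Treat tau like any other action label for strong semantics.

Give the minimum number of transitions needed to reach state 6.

BFS to 6:
  Layer 0: {0}
  Layer 1: {3}
  Layer 2: {2}
6 never appears.

Answer: UNREACHABLE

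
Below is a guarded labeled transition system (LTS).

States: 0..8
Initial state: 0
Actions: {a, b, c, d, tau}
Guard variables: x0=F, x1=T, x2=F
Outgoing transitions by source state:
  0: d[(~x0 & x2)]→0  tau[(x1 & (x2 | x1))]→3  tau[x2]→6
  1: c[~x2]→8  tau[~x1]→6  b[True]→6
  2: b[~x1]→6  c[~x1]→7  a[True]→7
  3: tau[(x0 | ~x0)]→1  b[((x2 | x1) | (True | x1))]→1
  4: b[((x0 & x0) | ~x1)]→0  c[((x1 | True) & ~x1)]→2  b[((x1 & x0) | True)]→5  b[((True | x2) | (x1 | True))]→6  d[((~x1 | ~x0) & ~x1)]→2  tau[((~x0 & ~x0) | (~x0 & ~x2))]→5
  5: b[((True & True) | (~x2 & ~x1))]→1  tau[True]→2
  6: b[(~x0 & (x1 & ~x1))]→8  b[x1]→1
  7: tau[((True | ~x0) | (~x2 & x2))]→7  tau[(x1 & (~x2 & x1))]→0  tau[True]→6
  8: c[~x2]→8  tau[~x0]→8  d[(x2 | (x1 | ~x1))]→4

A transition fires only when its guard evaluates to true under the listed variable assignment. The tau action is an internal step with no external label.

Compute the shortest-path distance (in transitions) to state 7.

Breadth-first toward 7:
  Layer 0: {0}
  Layer 1: {3}
  Layer 2: {1}
  Layer 3: {6,8}
  Layer 4: {4}
  Layer 5: {5}
  Layer 6: {2}
  Layer 7: {7}
depth(7)=7, e.g. tau·b·c·d·b·tau·a

Answer: 7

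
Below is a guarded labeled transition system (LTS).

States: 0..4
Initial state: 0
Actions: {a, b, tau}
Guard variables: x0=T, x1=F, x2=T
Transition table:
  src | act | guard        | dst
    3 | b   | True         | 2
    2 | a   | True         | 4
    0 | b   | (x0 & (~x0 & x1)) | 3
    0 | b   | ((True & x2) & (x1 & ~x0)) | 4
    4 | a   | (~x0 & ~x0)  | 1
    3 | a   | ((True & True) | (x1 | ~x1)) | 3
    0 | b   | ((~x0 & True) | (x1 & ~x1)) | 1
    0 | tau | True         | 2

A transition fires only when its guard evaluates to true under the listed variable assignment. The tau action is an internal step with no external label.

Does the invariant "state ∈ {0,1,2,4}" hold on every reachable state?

Allowed set {0,1,2,4}
R = {0,2,4}
  0: ok
  2: ok
  4: ok

Answer: INVARIANT HOLDS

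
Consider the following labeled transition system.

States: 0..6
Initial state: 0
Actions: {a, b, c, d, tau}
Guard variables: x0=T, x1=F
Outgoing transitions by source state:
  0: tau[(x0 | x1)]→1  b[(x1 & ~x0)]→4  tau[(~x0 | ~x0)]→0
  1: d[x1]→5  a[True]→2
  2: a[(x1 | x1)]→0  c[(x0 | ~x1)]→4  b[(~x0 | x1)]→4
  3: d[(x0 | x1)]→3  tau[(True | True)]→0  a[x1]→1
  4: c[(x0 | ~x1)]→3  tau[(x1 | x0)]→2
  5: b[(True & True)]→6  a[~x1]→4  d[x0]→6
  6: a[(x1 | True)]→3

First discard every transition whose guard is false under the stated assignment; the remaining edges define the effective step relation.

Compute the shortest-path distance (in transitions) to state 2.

Answer: 2

Analysis:
Breadth-first toward 2:
  depth 0: {0}
  depth 1: {1}
  depth 2: {2}
depth(2)=2, e.g. tau·a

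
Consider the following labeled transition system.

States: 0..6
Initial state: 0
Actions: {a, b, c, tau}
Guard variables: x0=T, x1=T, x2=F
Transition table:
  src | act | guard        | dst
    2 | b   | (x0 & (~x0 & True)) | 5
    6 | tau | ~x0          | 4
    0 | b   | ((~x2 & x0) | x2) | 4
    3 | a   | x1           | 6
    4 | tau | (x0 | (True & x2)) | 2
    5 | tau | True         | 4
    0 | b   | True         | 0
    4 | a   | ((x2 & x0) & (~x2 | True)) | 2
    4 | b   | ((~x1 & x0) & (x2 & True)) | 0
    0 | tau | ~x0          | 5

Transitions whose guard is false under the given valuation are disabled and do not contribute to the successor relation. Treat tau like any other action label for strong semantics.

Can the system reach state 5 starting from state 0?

Answer: UNREACHABLE

Trace:
Guard filter leaves 5 enabled edge(s).
depth 0: {0}
depth 1: {4}  cumulative {0,4}
depth 2: {2}  cumulative {0,2,4}
Reach set: {0,2,4}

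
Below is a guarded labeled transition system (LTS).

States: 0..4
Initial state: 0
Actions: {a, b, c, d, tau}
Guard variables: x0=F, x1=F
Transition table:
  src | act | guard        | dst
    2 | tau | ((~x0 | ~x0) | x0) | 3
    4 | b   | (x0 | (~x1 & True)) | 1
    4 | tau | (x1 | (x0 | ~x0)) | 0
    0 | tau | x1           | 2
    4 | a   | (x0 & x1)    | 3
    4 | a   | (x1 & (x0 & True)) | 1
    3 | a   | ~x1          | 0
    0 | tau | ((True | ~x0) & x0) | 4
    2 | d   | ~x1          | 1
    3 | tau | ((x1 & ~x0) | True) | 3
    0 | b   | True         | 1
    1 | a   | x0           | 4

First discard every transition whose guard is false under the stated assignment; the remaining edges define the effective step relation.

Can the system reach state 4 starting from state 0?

7 transition(s) survive guard evaluation.
Layer 0: {0}
Layer 1: {1}  now seen {0,1}
R = {0,1}

Answer: UNREACHABLE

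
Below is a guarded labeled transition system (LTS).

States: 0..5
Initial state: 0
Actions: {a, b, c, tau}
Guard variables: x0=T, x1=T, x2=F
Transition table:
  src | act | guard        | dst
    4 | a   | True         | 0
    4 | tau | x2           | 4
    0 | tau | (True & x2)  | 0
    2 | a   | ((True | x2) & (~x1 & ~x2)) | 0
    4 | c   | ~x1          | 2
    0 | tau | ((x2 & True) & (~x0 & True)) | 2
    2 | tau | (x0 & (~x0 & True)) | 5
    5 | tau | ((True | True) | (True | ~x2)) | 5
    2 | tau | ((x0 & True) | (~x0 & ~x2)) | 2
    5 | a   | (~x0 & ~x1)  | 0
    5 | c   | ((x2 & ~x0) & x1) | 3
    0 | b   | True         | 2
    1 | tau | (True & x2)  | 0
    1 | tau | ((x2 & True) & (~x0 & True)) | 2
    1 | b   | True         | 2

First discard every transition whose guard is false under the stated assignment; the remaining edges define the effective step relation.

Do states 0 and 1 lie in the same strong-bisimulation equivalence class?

Refine partition for ~:
  π0 = {{0,1,2,3,4,5}}
  π1 = {{0,1},{2,5},{3},{4}}
Fixed point at round 2; 4 class(es).
0∈{0,1}, 1∈{0,1}

Answer: BISIMILAR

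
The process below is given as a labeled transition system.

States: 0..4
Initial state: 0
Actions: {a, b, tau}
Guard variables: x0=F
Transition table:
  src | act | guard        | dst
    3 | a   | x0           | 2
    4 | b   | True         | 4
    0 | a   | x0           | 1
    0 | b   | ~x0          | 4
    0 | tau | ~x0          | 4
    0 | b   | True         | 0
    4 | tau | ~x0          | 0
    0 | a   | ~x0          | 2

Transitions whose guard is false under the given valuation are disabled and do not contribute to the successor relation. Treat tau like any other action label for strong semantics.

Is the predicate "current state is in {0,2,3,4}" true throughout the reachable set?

Inv-set: {0,2,3,4}
Reach set: {0,2,4}
  0: ok
  2: ok
  4: ok

Answer: INVARIANT HOLDS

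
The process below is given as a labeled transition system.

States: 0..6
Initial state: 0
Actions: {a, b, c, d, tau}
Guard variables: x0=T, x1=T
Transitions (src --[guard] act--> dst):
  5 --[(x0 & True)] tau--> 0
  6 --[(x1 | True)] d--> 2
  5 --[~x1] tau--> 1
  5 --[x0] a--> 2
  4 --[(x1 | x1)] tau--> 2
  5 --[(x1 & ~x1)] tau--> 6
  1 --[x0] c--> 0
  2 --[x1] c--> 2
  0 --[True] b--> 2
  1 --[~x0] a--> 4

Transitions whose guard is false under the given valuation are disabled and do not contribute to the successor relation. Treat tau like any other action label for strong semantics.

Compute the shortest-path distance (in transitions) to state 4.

Layered search for 4:
  Layer 0: {0}
  Layer 1: {2}
4 never appears.

Answer: UNREACHABLE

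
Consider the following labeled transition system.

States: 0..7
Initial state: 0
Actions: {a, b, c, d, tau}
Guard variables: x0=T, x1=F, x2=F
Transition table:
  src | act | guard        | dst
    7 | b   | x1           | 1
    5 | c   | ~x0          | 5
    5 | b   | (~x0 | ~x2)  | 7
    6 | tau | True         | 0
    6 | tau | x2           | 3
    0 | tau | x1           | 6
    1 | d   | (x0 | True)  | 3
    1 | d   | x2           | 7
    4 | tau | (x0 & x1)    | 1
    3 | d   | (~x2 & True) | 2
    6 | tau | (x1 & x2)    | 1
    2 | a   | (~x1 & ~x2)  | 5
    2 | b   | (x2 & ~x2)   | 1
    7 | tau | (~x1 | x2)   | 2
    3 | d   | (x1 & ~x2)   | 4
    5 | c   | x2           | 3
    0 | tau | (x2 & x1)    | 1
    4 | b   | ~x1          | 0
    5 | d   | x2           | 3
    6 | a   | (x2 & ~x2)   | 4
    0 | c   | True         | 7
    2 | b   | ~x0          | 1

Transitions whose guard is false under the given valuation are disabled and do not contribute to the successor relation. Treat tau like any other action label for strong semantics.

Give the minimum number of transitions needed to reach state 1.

Answer: UNREACHABLE

Trace:
Layered search for 1:
  L0 = {0}
  L1 = {7}
  L2 = {2}
  L3 = {5}
1 never appears.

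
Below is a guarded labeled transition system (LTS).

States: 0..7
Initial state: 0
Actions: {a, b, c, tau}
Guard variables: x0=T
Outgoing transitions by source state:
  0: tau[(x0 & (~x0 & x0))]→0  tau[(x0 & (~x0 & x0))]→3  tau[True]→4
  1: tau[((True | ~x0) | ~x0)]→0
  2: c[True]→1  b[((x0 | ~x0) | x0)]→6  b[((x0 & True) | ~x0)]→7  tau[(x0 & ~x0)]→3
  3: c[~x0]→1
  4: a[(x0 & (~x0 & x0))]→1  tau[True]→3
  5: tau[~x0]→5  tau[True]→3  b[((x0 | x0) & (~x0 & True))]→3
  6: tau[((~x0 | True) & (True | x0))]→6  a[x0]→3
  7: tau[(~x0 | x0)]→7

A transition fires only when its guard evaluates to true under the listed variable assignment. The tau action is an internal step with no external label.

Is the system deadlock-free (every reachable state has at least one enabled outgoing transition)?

Reachable = {0,3,4}
  0: tau→4  [1 exit(s)]
  3: ∅  [STUCK]
  4: tau→3  [1 exit(s)]
Path to 3: tau·tau

Answer: DEADLOCK at state 3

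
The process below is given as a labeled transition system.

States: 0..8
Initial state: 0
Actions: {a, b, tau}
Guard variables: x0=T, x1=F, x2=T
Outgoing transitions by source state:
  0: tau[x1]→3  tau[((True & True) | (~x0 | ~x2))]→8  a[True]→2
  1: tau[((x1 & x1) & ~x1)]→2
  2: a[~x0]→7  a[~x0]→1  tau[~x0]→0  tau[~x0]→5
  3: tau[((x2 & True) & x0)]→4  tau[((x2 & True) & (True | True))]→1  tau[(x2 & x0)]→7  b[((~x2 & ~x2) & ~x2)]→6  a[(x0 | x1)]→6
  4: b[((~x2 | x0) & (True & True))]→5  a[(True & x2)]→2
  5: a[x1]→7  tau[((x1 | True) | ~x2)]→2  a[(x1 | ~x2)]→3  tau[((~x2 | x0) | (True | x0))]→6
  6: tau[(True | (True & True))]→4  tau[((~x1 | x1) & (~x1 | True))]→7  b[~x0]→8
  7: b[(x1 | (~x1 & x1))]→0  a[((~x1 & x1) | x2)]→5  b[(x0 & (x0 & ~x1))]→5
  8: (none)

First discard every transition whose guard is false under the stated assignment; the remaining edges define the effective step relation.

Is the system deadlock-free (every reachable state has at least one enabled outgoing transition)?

Reachable = {0,2,8}
  0: a→2  tau→8  [2 out]
  2: ∅  [no exit]
  8: ∅  [no exit]
witness 2: a

Answer: DEADLOCK at state 2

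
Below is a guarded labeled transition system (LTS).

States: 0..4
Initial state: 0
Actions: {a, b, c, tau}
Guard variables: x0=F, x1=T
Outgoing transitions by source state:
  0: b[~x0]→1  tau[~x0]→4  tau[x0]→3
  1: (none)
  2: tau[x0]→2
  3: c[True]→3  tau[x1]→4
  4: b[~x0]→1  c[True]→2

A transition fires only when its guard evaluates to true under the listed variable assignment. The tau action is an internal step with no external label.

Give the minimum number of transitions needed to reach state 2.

Breadth-first toward 2:
  depth 0: {0}
  depth 1: {1,4}
  depth 2: {2}
depth(2)=2, e.g. tau·c

Answer: 2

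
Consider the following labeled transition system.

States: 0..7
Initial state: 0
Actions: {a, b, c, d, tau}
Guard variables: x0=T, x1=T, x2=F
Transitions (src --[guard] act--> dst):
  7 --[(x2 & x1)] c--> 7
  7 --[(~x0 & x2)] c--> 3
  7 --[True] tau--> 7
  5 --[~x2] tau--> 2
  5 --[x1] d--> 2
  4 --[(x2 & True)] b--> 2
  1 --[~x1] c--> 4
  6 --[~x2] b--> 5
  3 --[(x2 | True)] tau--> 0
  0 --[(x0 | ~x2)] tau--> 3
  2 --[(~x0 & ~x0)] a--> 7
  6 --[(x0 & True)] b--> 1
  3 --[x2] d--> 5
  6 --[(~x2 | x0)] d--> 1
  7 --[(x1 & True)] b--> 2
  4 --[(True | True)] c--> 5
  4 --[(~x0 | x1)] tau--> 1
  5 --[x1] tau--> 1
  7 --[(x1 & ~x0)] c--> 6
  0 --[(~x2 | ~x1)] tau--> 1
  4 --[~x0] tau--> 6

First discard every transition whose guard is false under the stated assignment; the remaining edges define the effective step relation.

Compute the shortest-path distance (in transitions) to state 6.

BFS to 6:
  L0 = {0}
  L1 = {1,3}
6 never appears.

Answer: UNREACHABLE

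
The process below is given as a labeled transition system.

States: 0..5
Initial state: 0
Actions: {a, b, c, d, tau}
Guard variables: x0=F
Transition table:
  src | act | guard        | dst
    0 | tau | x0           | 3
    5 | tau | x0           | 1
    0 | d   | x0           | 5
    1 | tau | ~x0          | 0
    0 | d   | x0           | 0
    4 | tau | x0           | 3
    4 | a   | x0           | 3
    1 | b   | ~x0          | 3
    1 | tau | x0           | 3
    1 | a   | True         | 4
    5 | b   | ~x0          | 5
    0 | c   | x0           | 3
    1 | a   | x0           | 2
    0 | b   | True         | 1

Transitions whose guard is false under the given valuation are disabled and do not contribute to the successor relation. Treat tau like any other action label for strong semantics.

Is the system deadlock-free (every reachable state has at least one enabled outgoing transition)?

Answer: DEADLOCK at state 3

Working:
Reach set: {0,1,3,4}
  0: b→1  [deg 1]
  1: a→4  b→3  tau→0  [deg 3]
  3: ∅  [STUCK]
  4: ∅  [STUCK]
trace reaching 3: b·b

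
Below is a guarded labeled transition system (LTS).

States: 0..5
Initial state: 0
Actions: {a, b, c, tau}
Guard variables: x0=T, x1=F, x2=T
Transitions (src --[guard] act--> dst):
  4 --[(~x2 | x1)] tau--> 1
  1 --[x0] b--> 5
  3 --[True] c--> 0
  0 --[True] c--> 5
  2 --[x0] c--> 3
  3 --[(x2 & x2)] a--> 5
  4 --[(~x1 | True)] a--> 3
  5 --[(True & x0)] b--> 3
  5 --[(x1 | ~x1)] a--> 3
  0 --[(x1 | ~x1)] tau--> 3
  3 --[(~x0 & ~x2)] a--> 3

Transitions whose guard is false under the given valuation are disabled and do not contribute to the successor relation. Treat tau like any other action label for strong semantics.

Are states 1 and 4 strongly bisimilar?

Answer: NOT BISIMILAR

Working:
Bisimulation quotient by refinement:
  round 0: {{0,1,2,3,4,5}}
  round 1: {{0},{1},{2},{3},{4},{5}}
Fixed point at round 2; 6 class(es).
1∈{1}, 4∈{4}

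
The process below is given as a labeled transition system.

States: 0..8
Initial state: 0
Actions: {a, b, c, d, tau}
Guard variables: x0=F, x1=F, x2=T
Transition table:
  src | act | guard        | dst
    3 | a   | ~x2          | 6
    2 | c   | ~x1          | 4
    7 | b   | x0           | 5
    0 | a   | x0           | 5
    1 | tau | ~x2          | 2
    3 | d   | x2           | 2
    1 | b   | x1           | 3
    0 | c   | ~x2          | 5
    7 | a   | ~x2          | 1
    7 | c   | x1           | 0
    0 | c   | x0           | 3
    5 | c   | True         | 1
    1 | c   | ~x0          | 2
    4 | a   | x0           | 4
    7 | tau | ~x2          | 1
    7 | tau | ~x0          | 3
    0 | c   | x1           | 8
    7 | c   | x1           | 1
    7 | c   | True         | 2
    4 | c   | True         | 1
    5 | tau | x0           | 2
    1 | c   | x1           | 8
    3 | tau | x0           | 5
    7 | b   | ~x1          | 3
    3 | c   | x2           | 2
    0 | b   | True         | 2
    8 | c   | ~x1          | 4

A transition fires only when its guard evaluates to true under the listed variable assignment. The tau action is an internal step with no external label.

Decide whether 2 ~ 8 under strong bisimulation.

Refine partition for ~:
  π0 = {{0,1,2,3,4,5,6,7,8}}
  π1 = {{0},{1,2,4,5,8},{3},{6},{7}}
Fixed point at round 2; 5 class(es).
class of 2: {1,2,4,5,8}; class of 8: {1,2,4,5,8}

Answer: BISIMILAR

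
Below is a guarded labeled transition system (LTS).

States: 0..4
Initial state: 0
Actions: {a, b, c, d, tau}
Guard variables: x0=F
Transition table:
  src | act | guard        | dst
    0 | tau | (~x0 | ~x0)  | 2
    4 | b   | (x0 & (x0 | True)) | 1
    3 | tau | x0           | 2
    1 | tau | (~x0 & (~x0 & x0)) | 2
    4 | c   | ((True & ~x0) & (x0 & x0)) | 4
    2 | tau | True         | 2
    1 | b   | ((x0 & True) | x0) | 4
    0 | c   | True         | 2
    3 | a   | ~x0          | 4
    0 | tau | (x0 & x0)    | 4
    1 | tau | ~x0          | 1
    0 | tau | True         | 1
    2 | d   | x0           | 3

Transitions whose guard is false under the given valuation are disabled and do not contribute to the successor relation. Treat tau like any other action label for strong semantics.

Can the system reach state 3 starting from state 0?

Answer: UNREACHABLE

Trace:
Guard filter leaves 6 enabled edge(s).
Layer 0: {0}
Layer 1: {1,2}  total {0,1,2}
Reachable = {0,1,2}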